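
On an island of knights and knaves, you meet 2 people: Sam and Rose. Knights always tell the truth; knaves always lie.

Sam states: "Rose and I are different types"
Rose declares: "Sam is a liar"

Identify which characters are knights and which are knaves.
Sam is a knight.
Rose is a knave.

Verification:
- Sam (knight) says "Rose and I are different types" - this is TRUE because Sam is a knight and Rose is a knave.
- Rose (knave) says "Sam is a liar" - this is FALSE (a lie) because Sam is a knight.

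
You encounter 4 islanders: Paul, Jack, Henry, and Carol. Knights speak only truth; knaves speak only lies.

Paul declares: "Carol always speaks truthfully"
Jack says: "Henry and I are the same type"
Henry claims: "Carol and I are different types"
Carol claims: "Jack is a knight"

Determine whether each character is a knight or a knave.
Paul is a knave.
Jack is a knave.
Henry is a knight.
Carol is a knave.

Verification:
- Paul (knave) says "Carol always speaks truthfully" - this is FALSE (a lie) because Carol is a knave.
- Jack (knave) says "Henry and I are the same type" - this is FALSE (a lie) because Jack is a knave and Henry is a knight.
- Henry (knight) says "Carol and I are different types" - this is TRUE because Henry is a knight and Carol is a knave.
- Carol (knave) says "Jack is a knight" - this is FALSE (a lie) because Jack is a knave.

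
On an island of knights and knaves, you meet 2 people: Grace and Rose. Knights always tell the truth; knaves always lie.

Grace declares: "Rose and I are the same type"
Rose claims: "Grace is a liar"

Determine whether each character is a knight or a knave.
Grace is a knave.
Rose is a knight.

Verification:
- Grace (knave) says "Rose and I are the same type" - this is FALSE (a lie) because Grace is a knave and Rose is a knight.
- Rose (knight) says "Grace is a liar" - this is TRUE because Grace is a knave.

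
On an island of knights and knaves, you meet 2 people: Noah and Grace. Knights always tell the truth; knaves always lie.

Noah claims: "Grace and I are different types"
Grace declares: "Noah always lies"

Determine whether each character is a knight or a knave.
Noah is a knight.
Grace is a knave.

Verification:
- Noah (knight) says "Grace and I are different types" - this is TRUE because Noah is a knight and Grace is a knave.
- Grace (knave) says "Noah always lies" - this is FALSE (a lie) because Noah is a knight.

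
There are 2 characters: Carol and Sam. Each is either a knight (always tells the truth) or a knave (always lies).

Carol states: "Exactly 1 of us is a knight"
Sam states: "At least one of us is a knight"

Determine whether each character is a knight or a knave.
Carol is a knave.
Sam is a knave.

Verification:
- Carol (knave) says "Exactly 1 of us is a knight" - this is FALSE (a lie) because there are 0 knights.
- Sam (knave) says "At least one of us is a knight" - this is FALSE (a lie) because no one is a knight.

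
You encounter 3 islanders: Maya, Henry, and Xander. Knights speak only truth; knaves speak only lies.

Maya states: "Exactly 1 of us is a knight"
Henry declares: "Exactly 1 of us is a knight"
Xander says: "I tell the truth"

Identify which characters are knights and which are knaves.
Maya is a knave.
Henry is a knave.
Xander is a knave.

Verification:
- Maya (knave) says "Exactly 1 of us is a knight" - this is FALSE (a lie) because there are 0 knights.
- Henry (knave) says "Exactly 1 of us is a knight" - this is FALSE (a lie) because there are 0 knights.
- Xander (knave) says "I tell the truth" - this is FALSE (a lie) because Xander is a knave.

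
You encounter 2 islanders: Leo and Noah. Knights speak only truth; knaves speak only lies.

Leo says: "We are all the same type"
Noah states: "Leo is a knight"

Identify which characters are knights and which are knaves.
Leo is a knight.
Noah is a knight.

Verification:
- Leo (knight) says "We are all the same type" - this is TRUE because Leo and Noah are knights.
- Noah (knight) says "Leo is a knight" - this is TRUE because Leo is a knight.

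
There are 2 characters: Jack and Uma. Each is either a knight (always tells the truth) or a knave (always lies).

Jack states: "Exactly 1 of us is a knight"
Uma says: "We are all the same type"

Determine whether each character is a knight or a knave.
Jack is a knight.
Uma is a knave.

Verification:
- Jack (knight) says "Exactly 1 of us is a knight" - this is TRUE because there are 1 knights.
- Uma (knave) says "We are all the same type" - this is FALSE (a lie) because Jack is a knight and Uma is a knave.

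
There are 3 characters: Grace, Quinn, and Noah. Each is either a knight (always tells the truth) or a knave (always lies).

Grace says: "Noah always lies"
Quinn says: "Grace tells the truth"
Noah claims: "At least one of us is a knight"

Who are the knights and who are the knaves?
Grace is a knave.
Quinn is a knave.
Noah is a knight.

Verification:
- Grace (knave) says "Noah always lies" - this is FALSE (a lie) because Noah is a knight.
- Quinn (knave) says "Grace tells the truth" - this is FALSE (a lie) because Grace is a knave.
- Noah (knight) says "At least one of us is a knight" - this is TRUE because Noah is a knight.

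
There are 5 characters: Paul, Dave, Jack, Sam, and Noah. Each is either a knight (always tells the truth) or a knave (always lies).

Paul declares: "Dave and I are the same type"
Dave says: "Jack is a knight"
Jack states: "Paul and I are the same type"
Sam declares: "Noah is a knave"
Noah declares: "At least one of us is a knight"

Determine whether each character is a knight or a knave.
Paul is a knight.
Dave is a knight.
Jack is a knight.
Sam is a knave.
Noah is a knight.

Verification:
- Paul (knight) says "Dave and I are the same type" - this is TRUE because Paul is a knight and Dave is a knight.
- Dave (knight) says "Jack is a knight" - this is TRUE because Jack is a knight.
- Jack (knight) says "Paul and I are the same type" - this is TRUE because Jack is a knight and Paul is a knight.
- Sam (knave) says "Noah is a knave" - this is FALSE (a lie) because Noah is a knight.
- Noah (knight) says "At least one of us is a knight" - this is TRUE because Paul, Dave, Jack, and Noah are knights.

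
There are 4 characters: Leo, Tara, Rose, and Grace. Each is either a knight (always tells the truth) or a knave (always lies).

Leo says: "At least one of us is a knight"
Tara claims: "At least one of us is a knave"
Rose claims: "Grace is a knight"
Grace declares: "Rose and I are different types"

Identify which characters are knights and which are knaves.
Leo is a knight.
Tara is a knight.
Rose is a knave.
Grace is a knave.

Verification:
- Leo (knight) says "At least one of us is a knight" - this is TRUE because Leo and Tara are knights.
- Tara (knight) says "At least one of us is a knave" - this is TRUE because Rose and Grace are knaves.
- Rose (knave) says "Grace is a knight" - this is FALSE (a lie) because Grace is a knave.
- Grace (knave) says "Rose and I are different types" - this is FALSE (a lie) because Grace is a knave and Rose is a knave.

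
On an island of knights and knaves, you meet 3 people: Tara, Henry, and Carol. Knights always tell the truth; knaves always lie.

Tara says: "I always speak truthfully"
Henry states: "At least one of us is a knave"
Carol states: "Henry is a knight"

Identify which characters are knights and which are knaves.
Tara is a knave.
Henry is a knight.
Carol is a knight.

Verification:
- Tara (knave) says "I always speak truthfully" - this is FALSE (a lie) because Tara is a knave.
- Henry (knight) says "At least one of us is a knave" - this is TRUE because Tara is a knave.
- Carol (knight) says "Henry is a knight" - this is TRUE because Henry is a knight.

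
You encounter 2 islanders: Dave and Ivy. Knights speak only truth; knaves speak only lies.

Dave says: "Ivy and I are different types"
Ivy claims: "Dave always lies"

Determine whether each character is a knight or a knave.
Dave is a knight.
Ivy is a knave.

Verification:
- Dave (knight) says "Ivy and I are different types" - this is TRUE because Dave is a knight and Ivy is a knave.
- Ivy (knave) says "Dave always lies" - this is FALSE (a lie) because Dave is a knight.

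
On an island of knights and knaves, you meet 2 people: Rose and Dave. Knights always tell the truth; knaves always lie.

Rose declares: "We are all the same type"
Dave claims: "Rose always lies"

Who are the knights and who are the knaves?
Rose is a knave.
Dave is a knight.

Verification:
- Rose (knave) says "We are all the same type" - this is FALSE (a lie) because Dave is a knight and Rose is a knave.
- Dave (knight) says "Rose always lies" - this is TRUE because Rose is a knave.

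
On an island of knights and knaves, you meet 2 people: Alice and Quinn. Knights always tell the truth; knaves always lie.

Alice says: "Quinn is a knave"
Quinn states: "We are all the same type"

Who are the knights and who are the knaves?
Alice is a knight.
Quinn is a knave.

Verification:
- Alice (knight) says "Quinn is a knave" - this is TRUE because Quinn is a knave.
- Quinn (knave) says "We are all the same type" - this is FALSE (a lie) because Alice is a knight and Quinn is a knave.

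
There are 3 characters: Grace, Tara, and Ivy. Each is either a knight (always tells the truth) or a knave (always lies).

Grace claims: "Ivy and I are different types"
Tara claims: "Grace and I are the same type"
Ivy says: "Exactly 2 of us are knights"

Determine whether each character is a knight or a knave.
Grace is a knight.
Tara is a knave.
Ivy is a knave.

Verification:
- Grace (knight) says "Ivy and I are different types" - this is TRUE because Grace is a knight and Ivy is a knave.
- Tara (knave) says "Grace and I are the same type" - this is FALSE (a lie) because Tara is a knave and Grace is a knight.
- Ivy (knave) says "Exactly 2 of us are knights" - this is FALSE (a lie) because there are 1 knights.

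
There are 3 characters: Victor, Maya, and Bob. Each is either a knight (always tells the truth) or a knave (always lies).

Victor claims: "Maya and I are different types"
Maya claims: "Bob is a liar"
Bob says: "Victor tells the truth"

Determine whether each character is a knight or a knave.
Victor is a knight.
Maya is a knave.
Bob is a knight.

Verification:
- Victor (knight) says "Maya and I are different types" - this is TRUE because Victor is a knight and Maya is a knave.
- Maya (knave) says "Bob is a liar" - this is FALSE (a lie) because Bob is a knight.
- Bob (knight) says "Victor tells the truth" - this is TRUE because Victor is a knight.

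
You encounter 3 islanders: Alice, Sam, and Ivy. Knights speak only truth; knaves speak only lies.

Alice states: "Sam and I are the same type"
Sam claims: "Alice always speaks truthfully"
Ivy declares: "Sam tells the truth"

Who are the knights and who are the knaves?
Alice is a knight.
Sam is a knight.
Ivy is a knight.

Verification:
- Alice (knight) says "Sam and I are the same type" - this is TRUE because Alice is a knight and Sam is a knight.
- Sam (knight) says "Alice always speaks truthfully" - this is TRUE because Alice is a knight.
- Ivy (knight) says "Sam tells the truth" - this is TRUE because Sam is a knight.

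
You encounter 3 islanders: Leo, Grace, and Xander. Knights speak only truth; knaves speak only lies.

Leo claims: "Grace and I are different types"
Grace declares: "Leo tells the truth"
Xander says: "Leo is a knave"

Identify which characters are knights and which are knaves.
Leo is a knave.
Grace is a knave.
Xander is a knight.

Verification:
- Leo (knave) says "Grace and I are different types" - this is FALSE (a lie) because Leo is a knave and Grace is a knave.
- Grace (knave) says "Leo tells the truth" - this is FALSE (a lie) because Leo is a knave.
- Xander (knight) says "Leo is a knave" - this is TRUE because Leo is a knave.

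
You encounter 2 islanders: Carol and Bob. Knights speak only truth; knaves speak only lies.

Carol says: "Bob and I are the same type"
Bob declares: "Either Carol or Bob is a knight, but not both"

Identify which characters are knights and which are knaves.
Carol is a knave.
Bob is a knight.

Verification:
- Carol (knave) says "Bob and I are the same type" - this is FALSE (a lie) because Carol is a knave and Bob is a knight.
- Bob (knight) says "Either Carol or Bob is a knight, but not both" - this is TRUE because Carol is a knave and Bob is a knight.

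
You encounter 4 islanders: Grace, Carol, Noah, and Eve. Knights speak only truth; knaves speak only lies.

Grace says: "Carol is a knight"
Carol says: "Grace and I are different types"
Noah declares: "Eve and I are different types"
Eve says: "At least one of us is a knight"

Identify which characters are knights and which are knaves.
Grace is a knave.
Carol is a knave.
Noah is a knave.
Eve is a knave.

Verification:
- Grace (knave) says "Carol is a knight" - this is FALSE (a lie) because Carol is a knave.
- Carol (knave) says "Grace and I are different types" - this is FALSE (a lie) because Carol is a knave and Grace is a knave.
- Noah (knave) says "Eve and I are different types" - this is FALSE (a lie) because Noah is a knave and Eve is a knave.
- Eve (knave) says "At least one of us is a knight" - this is FALSE (a lie) because no one is a knight.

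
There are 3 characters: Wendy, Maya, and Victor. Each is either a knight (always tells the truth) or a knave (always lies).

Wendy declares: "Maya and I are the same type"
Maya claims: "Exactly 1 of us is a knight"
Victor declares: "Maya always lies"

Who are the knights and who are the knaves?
Wendy is a knave.
Maya is a knight.
Victor is a knave.

Verification:
- Wendy (knave) says "Maya and I are the same type" - this is FALSE (a lie) because Wendy is a knave and Maya is a knight.
- Maya (knight) says "Exactly 1 of us is a knight" - this is TRUE because there are 1 knights.
- Victor (knave) says "Maya always lies" - this is FALSE (a lie) because Maya is a knight.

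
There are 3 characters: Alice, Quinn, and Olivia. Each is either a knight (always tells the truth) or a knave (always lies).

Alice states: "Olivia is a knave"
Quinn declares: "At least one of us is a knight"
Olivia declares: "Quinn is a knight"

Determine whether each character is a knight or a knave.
Alice is a knave.
Quinn is a knight.
Olivia is a knight.

Verification:
- Alice (knave) says "Olivia is a knave" - this is FALSE (a lie) because Olivia is a knight.
- Quinn (knight) says "At least one of us is a knight" - this is TRUE because Quinn and Olivia are knights.
- Olivia (knight) says "Quinn is a knight" - this is TRUE because Quinn is a knight.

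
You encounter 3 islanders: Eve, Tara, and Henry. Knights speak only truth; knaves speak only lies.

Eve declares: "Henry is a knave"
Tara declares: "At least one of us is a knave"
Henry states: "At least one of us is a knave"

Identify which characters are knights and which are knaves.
Eve is a knave.
Tara is a knight.
Henry is a knight.

Verification:
- Eve (knave) says "Henry is a knave" - this is FALSE (a lie) because Henry is a knight.
- Tara (knight) says "At least one of us is a knave" - this is TRUE because Eve is a knave.
- Henry (knight) says "At least one of us is a knave" - this is TRUE because Eve is a knave.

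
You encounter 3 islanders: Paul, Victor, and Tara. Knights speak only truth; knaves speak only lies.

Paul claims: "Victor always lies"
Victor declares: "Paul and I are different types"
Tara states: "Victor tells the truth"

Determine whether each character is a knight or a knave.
Paul is a knave.
Victor is a knight.
Tara is a knight.

Verification:
- Paul (knave) says "Victor always lies" - this is FALSE (a lie) because Victor is a knight.
- Victor (knight) says "Paul and I are different types" - this is TRUE because Victor is a knight and Paul is a knave.
- Tara (knight) says "Victor tells the truth" - this is TRUE because Victor is a knight.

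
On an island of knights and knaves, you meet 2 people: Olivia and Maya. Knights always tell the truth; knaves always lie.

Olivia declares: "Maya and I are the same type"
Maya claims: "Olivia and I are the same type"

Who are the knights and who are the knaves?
Olivia is a knight.
Maya is a knight.

Verification:
- Olivia (knight) says "Maya and I are the same type" - this is TRUE because Olivia is a knight and Maya is a knight.
- Maya (knight) says "Olivia and I are the same type" - this is TRUE because Maya is a knight and Olivia is a knight.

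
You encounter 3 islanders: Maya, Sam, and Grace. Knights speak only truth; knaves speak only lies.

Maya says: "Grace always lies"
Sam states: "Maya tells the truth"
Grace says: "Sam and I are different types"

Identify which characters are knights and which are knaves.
Maya is a knave.
Sam is a knave.
Grace is a knight.

Verification:
- Maya (knave) says "Grace always lies" - this is FALSE (a lie) because Grace is a knight.
- Sam (knave) says "Maya tells the truth" - this is FALSE (a lie) because Maya is a knave.
- Grace (knight) says "Sam and I are different types" - this is TRUE because Grace is a knight and Sam is a knave.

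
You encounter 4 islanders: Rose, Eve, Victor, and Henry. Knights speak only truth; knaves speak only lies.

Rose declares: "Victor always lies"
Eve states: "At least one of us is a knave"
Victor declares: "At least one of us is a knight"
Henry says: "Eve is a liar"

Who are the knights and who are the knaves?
Rose is a knave.
Eve is a knight.
Victor is a knight.
Henry is a knave.

Verification:
- Rose (knave) says "Victor always lies" - this is FALSE (a lie) because Victor is a knight.
- Eve (knight) says "At least one of us is a knave" - this is TRUE because Rose and Henry are knaves.
- Victor (knight) says "At least one of us is a knight" - this is TRUE because Eve and Victor are knights.
- Henry (knave) says "Eve is a liar" - this is FALSE (a lie) because Eve is a knight.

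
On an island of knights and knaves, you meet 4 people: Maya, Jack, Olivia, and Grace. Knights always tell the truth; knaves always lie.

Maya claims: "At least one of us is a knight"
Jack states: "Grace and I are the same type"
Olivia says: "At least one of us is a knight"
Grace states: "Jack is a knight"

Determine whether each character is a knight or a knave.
Maya is a knight.
Jack is a knight.
Olivia is a knight.
Grace is a knight.

Verification:
- Maya (knight) says "At least one of us is a knight" - this is TRUE because Maya, Jack, Olivia, and Grace are knights.
- Jack (knight) says "Grace and I are the same type" - this is TRUE because Jack is a knight and Grace is a knight.
- Olivia (knight) says "At least one of us is a knight" - this is TRUE because Maya, Jack, Olivia, and Grace are knights.
- Grace (knight) says "Jack is a knight" - this is TRUE because Jack is a knight.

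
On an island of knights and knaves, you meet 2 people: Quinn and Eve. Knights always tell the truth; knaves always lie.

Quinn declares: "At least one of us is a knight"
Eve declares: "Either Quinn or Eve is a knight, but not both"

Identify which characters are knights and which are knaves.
Quinn is a knave.
Eve is a knave.

Verification:
- Quinn (knave) says "At least one of us is a knight" - this is FALSE (a lie) because no one is a knight.
- Eve (knave) says "Either Quinn or Eve is a knight, but not both" - this is FALSE (a lie) because Quinn is a knave and Eve is a knave.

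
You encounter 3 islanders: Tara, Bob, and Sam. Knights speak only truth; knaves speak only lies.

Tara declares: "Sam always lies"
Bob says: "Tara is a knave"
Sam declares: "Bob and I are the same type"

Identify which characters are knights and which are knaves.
Tara is a knave.
Bob is a knight.
Sam is a knight.

Verification:
- Tara (knave) says "Sam always lies" - this is FALSE (a lie) because Sam is a knight.
- Bob (knight) says "Tara is a knave" - this is TRUE because Tara is a knave.
- Sam (knight) says "Bob and I are the same type" - this is TRUE because Sam is a knight and Bob is a knight.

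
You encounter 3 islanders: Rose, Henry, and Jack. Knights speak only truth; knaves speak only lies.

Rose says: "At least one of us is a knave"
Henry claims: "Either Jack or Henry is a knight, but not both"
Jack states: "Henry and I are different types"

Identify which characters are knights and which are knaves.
Rose is a knight.
Henry is a knave.
Jack is a knave.

Verification:
- Rose (knight) says "At least one of us is a knave" - this is TRUE because Henry and Jack are knaves.
- Henry (knave) says "Either Jack or Henry is a knight, but not both" - this is FALSE (a lie) because Jack is a knave and Henry is a knave.
- Jack (knave) says "Henry and I are different types" - this is FALSE (a lie) because Jack is a knave and Henry is a knave.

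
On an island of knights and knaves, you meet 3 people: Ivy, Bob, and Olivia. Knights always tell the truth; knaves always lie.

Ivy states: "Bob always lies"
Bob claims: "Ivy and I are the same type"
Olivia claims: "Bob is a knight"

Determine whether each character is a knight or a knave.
Ivy is a knight.
Bob is a knave.
Olivia is a knave.

Verification:
- Ivy (knight) says "Bob always lies" - this is TRUE because Bob is a knave.
- Bob (knave) says "Ivy and I are the same type" - this is FALSE (a lie) because Bob is a knave and Ivy is a knight.
- Olivia (knave) says "Bob is a knight" - this is FALSE (a lie) because Bob is a knave.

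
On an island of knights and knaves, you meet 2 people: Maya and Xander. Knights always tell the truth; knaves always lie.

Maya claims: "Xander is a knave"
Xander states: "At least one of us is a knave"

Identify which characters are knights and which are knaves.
Maya is a knave.
Xander is a knight.

Verification:
- Maya (knave) says "Xander is a knave" - this is FALSE (a lie) because Xander is a knight.
- Xander (knight) says "At least one of us is a knave" - this is TRUE because Maya is a knave.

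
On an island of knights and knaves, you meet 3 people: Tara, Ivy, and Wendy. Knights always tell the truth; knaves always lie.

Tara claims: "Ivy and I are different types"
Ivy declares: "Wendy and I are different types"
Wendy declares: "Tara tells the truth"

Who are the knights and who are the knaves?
Tara is a knave.
Ivy is a knave.
Wendy is a knave.

Verification:
- Tara (knave) says "Ivy and I are different types" - this is FALSE (a lie) because Tara is a knave and Ivy is a knave.
- Ivy (knave) says "Wendy and I are different types" - this is FALSE (a lie) because Ivy is a knave and Wendy is a knave.
- Wendy (knave) says "Tara tells the truth" - this is FALSE (a lie) because Tara is a knave.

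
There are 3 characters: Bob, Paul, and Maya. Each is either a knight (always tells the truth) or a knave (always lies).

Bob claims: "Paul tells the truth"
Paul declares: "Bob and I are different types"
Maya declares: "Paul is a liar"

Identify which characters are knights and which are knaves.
Bob is a knave.
Paul is a knave.
Maya is a knight.

Verification:
- Bob (knave) says "Paul tells the truth" - this is FALSE (a lie) because Paul is a knave.
- Paul (knave) says "Bob and I are different types" - this is FALSE (a lie) because Paul is a knave and Bob is a knave.
- Maya (knight) says "Paul is a liar" - this is TRUE because Paul is a knave.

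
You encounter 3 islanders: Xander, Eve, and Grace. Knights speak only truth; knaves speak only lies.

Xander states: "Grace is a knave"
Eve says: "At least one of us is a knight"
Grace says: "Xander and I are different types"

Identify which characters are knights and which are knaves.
Xander is a knave.
Eve is a knight.
Grace is a knight.

Verification:
- Xander (knave) says "Grace is a knave" - this is FALSE (a lie) because Grace is a knight.
- Eve (knight) says "At least one of us is a knight" - this is TRUE because Eve and Grace are knights.
- Grace (knight) says "Xander and I are different types" - this is TRUE because Grace is a knight and Xander is a knave.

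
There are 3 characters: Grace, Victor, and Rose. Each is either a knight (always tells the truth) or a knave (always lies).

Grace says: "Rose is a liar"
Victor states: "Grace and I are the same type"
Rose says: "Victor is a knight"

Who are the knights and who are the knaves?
Grace is a knight.
Victor is a knave.
Rose is a knave.

Verification:
- Grace (knight) says "Rose is a liar" - this is TRUE because Rose is a knave.
- Victor (knave) says "Grace and I are the same type" - this is FALSE (a lie) because Victor is a knave and Grace is a knight.
- Rose (knave) says "Victor is a knight" - this is FALSE (a lie) because Victor is a knave.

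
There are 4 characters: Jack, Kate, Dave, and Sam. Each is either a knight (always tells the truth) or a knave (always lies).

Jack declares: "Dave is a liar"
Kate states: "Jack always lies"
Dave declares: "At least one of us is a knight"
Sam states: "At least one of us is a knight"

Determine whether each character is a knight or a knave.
Jack is a knave.
Kate is a knight.
Dave is a knight.
Sam is a knight.

Verification:
- Jack (knave) says "Dave is a liar" - this is FALSE (a lie) because Dave is a knight.
- Kate (knight) says "Jack always lies" - this is TRUE because Jack is a knave.
- Dave (knight) says "At least one of us is a knight" - this is TRUE because Kate, Dave, and Sam are knights.
- Sam (knight) says "At least one of us is a knight" - this is TRUE because Kate, Dave, and Sam are knights.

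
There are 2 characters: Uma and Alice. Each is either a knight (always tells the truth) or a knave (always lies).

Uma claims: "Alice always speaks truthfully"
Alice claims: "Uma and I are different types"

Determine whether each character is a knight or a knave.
Uma is a knave.
Alice is a knave.

Verification:
- Uma (knave) says "Alice always speaks truthfully" - this is FALSE (a lie) because Alice is a knave.
- Alice (knave) says "Uma and I are different types" - this is FALSE (a lie) because Alice is a knave and Uma is a knave.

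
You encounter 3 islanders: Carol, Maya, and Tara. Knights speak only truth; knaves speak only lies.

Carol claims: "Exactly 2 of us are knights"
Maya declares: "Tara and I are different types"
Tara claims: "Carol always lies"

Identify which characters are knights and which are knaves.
Carol is a knight.
Maya is a knight.
Tara is a knave.

Verification:
- Carol (knight) says "Exactly 2 of us are knights" - this is TRUE because there are 2 knights.
- Maya (knight) says "Tara and I are different types" - this is TRUE because Maya is a knight and Tara is a knave.
- Tara (knave) says "Carol always lies" - this is FALSE (a lie) because Carol is a knight.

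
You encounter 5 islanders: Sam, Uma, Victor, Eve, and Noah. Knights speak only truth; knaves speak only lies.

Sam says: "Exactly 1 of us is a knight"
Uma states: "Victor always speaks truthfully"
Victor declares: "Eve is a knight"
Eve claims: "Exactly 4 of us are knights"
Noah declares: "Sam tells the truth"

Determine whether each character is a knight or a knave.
Sam is a knave.
Uma is a knave.
Victor is a knave.
Eve is a knave.
Noah is a knave.

Verification:
- Sam (knave) says "Exactly 1 of us is a knight" - this is FALSE (a lie) because there are 0 knights.
- Uma (knave) says "Victor always speaks truthfully" - this is FALSE (a lie) because Victor is a knave.
- Victor (knave) says "Eve is a knight" - this is FALSE (a lie) because Eve is a knave.
- Eve (knave) says "Exactly 4 of us are knights" - this is FALSE (a lie) because there are 0 knights.
- Noah (knave) says "Sam tells the truth" - this is FALSE (a lie) because Sam is a knave.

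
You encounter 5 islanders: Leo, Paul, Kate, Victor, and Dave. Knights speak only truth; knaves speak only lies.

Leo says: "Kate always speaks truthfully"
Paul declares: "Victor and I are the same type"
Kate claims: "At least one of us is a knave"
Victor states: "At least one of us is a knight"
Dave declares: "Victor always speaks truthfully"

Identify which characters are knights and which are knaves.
Leo is a knight.
Paul is a knave.
Kate is a knight.
Victor is a knight.
Dave is a knight.

Verification:
- Leo (knight) says "Kate always speaks truthfully" - this is TRUE because Kate is a knight.
- Paul (knave) says "Victor and I are the same type" - this is FALSE (a lie) because Paul is a knave and Victor is a knight.
- Kate (knight) says "At least one of us is a knave" - this is TRUE because Paul is a knave.
- Victor (knight) says "At least one of us is a knight" - this is TRUE because Leo, Kate, Victor, and Dave are knights.
- Dave (knight) says "Victor always speaks truthfully" - this is TRUE because Victor is a knight.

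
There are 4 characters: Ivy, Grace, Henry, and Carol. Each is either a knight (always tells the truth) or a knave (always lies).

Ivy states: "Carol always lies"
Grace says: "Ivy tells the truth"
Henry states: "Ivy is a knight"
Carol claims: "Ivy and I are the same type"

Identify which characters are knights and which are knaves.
Ivy is a knight.
Grace is a knight.
Henry is a knight.
Carol is a knave.

Verification:
- Ivy (knight) says "Carol always lies" - this is TRUE because Carol is a knave.
- Grace (knight) says "Ivy tells the truth" - this is TRUE because Ivy is a knight.
- Henry (knight) says "Ivy is a knight" - this is TRUE because Ivy is a knight.
- Carol (knave) says "Ivy and I are the same type" - this is FALSE (a lie) because Carol is a knave and Ivy is a knight.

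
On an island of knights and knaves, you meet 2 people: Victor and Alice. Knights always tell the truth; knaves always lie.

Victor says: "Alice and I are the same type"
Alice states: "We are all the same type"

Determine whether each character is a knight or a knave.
Victor is a knight.
Alice is a knight.

Verification:
- Victor (knight) says "Alice and I are the same type" - this is TRUE because Victor is a knight and Alice is a knight.
- Alice (knight) says "We are all the same type" - this is TRUE because Victor and Alice are knights.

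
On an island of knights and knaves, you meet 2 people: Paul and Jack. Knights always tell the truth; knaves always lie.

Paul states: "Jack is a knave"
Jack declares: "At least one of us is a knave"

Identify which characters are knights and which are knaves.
Paul is a knave.
Jack is a knight.

Verification:
- Paul (knave) says "Jack is a knave" - this is FALSE (a lie) because Jack is a knight.
- Jack (knight) says "At least one of us is a knave" - this is TRUE because Paul is a knave.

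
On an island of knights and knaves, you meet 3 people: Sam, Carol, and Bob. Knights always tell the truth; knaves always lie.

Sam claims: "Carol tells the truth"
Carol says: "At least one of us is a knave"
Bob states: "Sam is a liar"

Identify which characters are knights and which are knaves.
Sam is a knight.
Carol is a knight.
Bob is a knave.

Verification:
- Sam (knight) says "Carol tells the truth" - this is TRUE because Carol is a knight.
- Carol (knight) says "At least one of us is a knave" - this is TRUE because Bob is a knave.
- Bob (knave) says "Sam is a liar" - this is FALSE (a lie) because Sam is a knight.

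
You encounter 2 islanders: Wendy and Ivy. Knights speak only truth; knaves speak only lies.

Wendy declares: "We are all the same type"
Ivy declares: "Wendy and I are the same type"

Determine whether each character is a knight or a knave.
Wendy is a knight.
Ivy is a knight.

Verification:
- Wendy (knight) says "We are all the same type" - this is TRUE because Wendy and Ivy are knights.
- Ivy (knight) says "Wendy and I are the same type" - this is TRUE because Ivy is a knight and Wendy is a knight.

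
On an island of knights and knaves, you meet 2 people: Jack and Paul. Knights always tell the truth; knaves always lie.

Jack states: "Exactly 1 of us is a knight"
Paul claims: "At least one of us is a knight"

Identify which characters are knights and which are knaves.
Jack is a knave.
Paul is a knave.

Verification:
- Jack (knave) says "Exactly 1 of us is a knight" - this is FALSE (a lie) because there are 0 knights.
- Paul (knave) says "At least one of us is a knight" - this is FALSE (a lie) because no one is a knight.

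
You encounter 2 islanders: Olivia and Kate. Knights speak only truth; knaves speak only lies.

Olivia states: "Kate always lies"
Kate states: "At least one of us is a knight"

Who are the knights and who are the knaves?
Olivia is a knave.
Kate is a knight.

Verification:
- Olivia (knave) says "Kate always lies" - this is FALSE (a lie) because Kate is a knight.
- Kate (knight) says "At least one of us is a knight" - this is TRUE because Kate is a knight.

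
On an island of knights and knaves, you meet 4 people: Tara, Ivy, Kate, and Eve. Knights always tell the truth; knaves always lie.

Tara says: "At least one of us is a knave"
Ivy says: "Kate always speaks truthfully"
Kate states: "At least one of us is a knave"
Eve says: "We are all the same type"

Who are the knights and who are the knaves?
Tara is a knight.
Ivy is a knight.
Kate is a knight.
Eve is a knave.

Verification:
- Tara (knight) says "At least one of us is a knave" - this is TRUE because Eve is a knave.
- Ivy (knight) says "Kate always speaks truthfully" - this is TRUE because Kate is a knight.
- Kate (knight) says "At least one of us is a knave" - this is TRUE because Eve is a knave.
- Eve (knave) says "We are all the same type" - this is FALSE (a lie) because Tara, Ivy, and Kate are knights and Eve is a knave.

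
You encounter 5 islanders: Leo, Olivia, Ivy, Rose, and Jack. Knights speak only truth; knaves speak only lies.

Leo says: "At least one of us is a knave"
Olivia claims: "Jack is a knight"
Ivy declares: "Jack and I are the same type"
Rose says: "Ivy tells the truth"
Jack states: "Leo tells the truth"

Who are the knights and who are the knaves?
Leo is a knight.
Olivia is a knight.
Ivy is a knave.
Rose is a knave.
Jack is a knight.

Verification:
- Leo (knight) says "At least one of us is a knave" - this is TRUE because Ivy and Rose are knaves.
- Olivia (knight) says "Jack is a knight" - this is TRUE because Jack is a knight.
- Ivy (knave) says "Jack and I are the same type" - this is FALSE (a lie) because Ivy is a knave and Jack is a knight.
- Rose (knave) says "Ivy tells the truth" - this is FALSE (a lie) because Ivy is a knave.
- Jack (knight) says "Leo tells the truth" - this is TRUE because Leo is a knight.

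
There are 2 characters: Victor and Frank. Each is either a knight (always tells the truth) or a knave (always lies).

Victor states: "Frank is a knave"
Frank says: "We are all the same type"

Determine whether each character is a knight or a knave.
Victor is a knight.
Frank is a knave.

Verification:
- Victor (knight) says "Frank is a knave" - this is TRUE because Frank is a knave.
- Frank (knave) says "We are all the same type" - this is FALSE (a lie) because Victor is a knight and Frank is a knave.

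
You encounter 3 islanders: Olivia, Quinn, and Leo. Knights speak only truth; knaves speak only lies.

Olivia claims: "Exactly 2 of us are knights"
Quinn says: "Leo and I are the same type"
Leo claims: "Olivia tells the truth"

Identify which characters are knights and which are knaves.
Olivia is a knight.
Quinn is a knave.
Leo is a knight.

Verification:
- Olivia (knight) says "Exactly 2 of us are knights" - this is TRUE because there are 2 knights.
- Quinn (knave) says "Leo and I are the same type" - this is FALSE (a lie) because Quinn is a knave and Leo is a knight.
- Leo (knight) says "Olivia tells the truth" - this is TRUE because Olivia is a knight.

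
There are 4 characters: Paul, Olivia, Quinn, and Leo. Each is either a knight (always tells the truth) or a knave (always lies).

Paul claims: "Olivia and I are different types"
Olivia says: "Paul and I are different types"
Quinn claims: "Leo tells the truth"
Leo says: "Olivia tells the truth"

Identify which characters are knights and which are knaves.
Paul is a knave.
Olivia is a knave.
Quinn is a knave.
Leo is a knave.

Verification:
- Paul (knave) says "Olivia and I are different types" - this is FALSE (a lie) because Paul is a knave and Olivia is a knave.
- Olivia (knave) says "Paul and I are different types" - this is FALSE (a lie) because Olivia is a knave and Paul is a knave.
- Quinn (knave) says "Leo tells the truth" - this is FALSE (a lie) because Leo is a knave.
- Leo (knave) says "Olivia tells the truth" - this is FALSE (a lie) because Olivia is a knave.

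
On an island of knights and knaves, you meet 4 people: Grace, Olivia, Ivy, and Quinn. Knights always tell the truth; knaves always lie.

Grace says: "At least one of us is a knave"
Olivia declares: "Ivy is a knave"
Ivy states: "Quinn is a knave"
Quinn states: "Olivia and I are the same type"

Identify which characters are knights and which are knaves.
Grace is a knight.
Olivia is a knight.
Ivy is a knave.
Quinn is a knight.

Verification:
- Grace (knight) says "At least one of us is a knave" - this is TRUE because Ivy is a knave.
- Olivia (knight) says "Ivy is a knave" - this is TRUE because Ivy is a knave.
- Ivy (knave) says "Quinn is a knave" - this is FALSE (a lie) because Quinn is a knight.
- Quinn (knight) says "Olivia and I are the same type" - this is TRUE because Quinn is a knight and Olivia is a knight.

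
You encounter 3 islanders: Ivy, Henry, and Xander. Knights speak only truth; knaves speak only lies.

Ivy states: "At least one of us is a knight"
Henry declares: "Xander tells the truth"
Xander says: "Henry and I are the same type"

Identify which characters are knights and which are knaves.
Ivy is a knight.
Henry is a knight.
Xander is a knight.

Verification:
- Ivy (knight) says "At least one of us is a knight" - this is TRUE because Ivy, Henry, and Xander are knights.
- Henry (knight) says "Xander tells the truth" - this is TRUE because Xander is a knight.
- Xander (knight) says "Henry and I are the same type" - this is TRUE because Xander is a knight and Henry is a knight.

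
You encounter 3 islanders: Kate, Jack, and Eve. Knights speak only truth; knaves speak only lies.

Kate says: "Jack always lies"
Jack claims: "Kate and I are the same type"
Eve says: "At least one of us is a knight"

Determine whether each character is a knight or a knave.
Kate is a knight.
Jack is a knave.
Eve is a knight.

Verification:
- Kate (knight) says "Jack always lies" - this is TRUE because Jack is a knave.
- Jack (knave) says "Kate and I are the same type" - this is FALSE (a lie) because Jack is a knave and Kate is a knight.
- Eve (knight) says "At least one of us is a knight" - this is TRUE because Kate and Eve are knights.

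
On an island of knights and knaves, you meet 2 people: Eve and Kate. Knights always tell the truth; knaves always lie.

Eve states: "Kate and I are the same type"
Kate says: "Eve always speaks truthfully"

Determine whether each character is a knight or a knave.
Eve is a knight.
Kate is a knight.

Verification:
- Eve (knight) says "Kate and I are the same type" - this is TRUE because Eve is a knight and Kate is a knight.
- Kate (knight) says "Eve always speaks truthfully" - this is TRUE because Eve is a knight.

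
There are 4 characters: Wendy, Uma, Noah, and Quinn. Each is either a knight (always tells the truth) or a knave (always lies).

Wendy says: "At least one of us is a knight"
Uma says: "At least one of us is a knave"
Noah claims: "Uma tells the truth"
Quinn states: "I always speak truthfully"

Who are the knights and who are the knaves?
Wendy is a knight.
Uma is a knight.
Noah is a knight.
Quinn is a knave.

Verification:
- Wendy (knight) says "At least one of us is a knight" - this is TRUE because Wendy, Uma, and Noah are knights.
- Uma (knight) says "At least one of us is a knave" - this is TRUE because Quinn is a knave.
- Noah (knight) says "Uma tells the truth" - this is TRUE because Uma is a knight.
- Quinn (knave) says "I always speak truthfully" - this is FALSE (a lie) because Quinn is a knave.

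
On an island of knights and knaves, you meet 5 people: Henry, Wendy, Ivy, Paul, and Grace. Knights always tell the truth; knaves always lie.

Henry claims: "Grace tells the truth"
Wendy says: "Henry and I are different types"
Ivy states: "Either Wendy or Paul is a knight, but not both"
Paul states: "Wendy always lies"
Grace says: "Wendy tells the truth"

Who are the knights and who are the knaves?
Henry is a knave.
Wendy is a knave.
Ivy is a knight.
Paul is a knight.
Grace is a knave.

Verification:
- Henry (knave) says "Grace tells the truth" - this is FALSE (a lie) because Grace is a knave.
- Wendy (knave) says "Henry and I are different types" - this is FALSE (a lie) because Wendy is a knave and Henry is a knave.
- Ivy (knight) says "Either Wendy or Paul is a knight, but not both" - this is TRUE because Wendy is a knave and Paul is a knight.
- Paul (knight) says "Wendy always lies" - this is TRUE because Wendy is a knave.
- Grace (knave) says "Wendy tells the truth" - this is FALSE (a lie) because Wendy is a knave.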